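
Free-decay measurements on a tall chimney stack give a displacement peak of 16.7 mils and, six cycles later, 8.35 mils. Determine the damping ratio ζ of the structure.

0.0184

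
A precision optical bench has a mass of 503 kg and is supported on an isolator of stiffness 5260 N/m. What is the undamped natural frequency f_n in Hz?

ω_n = √(k/m) = √(5260/503) = √10.46 = 3.234 rad/s.
f_n = ω_n/(2π) = 3.234/6.283 = 0.5147 Hz.

0.515 Hz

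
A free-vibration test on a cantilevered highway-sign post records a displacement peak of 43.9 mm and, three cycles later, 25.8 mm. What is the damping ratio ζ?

0.0282

Logarithmic decrement δ = (1/n)·ln(x₀/x_n) = (1/3)·ln(43.9/25.8) = (1/3)·ln(1.702) = 0.1772.
ζ = δ/√(4π² + δ²) = 0.1772/√(39.48 + 0.0314) = 0.1772/6.286 = 0.02819.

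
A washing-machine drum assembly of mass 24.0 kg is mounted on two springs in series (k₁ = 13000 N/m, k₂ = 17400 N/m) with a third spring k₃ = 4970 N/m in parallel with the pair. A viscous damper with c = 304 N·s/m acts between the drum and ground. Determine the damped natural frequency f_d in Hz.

3.48 Hz

Series pair: k_s = k₁k₂/(k₁+k₂) = (13000)(17400)/(13000 + 17400) = 7441 N/m. In parallel with k₃: k_eq = 7441 + 4970 = 12410 N/m.
ω_n = √(k_eq/m) = √(12410/24.0) = 22.74 rad/s.
Critical damping c_c = 2√(k_eq·m) = 2√(12410 × 24.0) = 1092 N·s/m, so ζ = c/c_c = 304/1092 = 0.2785.
ω_d = ω_n√(1 − ζ²) = 22.74 × √(1 − 0.0776) = 21.84 rad/s.
f_d = ω_d/(2π) = 3.476 Hz.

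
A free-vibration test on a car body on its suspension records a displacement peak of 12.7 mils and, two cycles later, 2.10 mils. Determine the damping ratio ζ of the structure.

Logarithmic decrement δ = (1/n)·ln(x₀/x_n) = (1/2)·ln(12.7/2.10) = (1/2)·ln(6.048) = 0.8998.
ζ = δ/√(4π² + δ²) = 0.8998/√(39.48 + 0.810) = 0.8998/6.347 = 0.1418.

0.142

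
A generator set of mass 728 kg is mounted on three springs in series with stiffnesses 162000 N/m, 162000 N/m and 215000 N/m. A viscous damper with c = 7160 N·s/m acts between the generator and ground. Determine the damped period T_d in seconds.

0.835 s

Series springs: 1/k_eq = 1/162000 + 1/162000 + 1/215000 = 1.700×10^-5, so k_eq = 58830 N/m.
ω_n = √(k_eq/m) = √(58830/728) = 8.990 rad/s.
Critical damping c_c = 2√(k_eq·m) = 2√(58830 × 728) = 13090 N·s/m, so ζ = c/c_c = 7160/13090 = 0.5470.
ω_d = ω_n√(1 − ζ²) = 8.990 × √(1 − 0.299) = 7.526 rad/s.
T_d = 2π/ω_d = 0.8349 s.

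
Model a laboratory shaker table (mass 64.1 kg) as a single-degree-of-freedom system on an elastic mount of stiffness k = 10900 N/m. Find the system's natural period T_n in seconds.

0.482 s

ω_n = √(k/m) = √(10900/64.1) = √170.0 = 13.04 rad/s.
T_n = 2π/ω_n = 6.283/13.04 = 0.4818 s.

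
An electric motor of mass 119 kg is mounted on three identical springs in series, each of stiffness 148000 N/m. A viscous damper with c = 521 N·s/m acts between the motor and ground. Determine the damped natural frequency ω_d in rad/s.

20.2 rad/s

Series springs: 1/k_eq = 3/148000, so k_eq = 148000/3 = 49330 N/m.
ω_n = √(k_eq/m) = √(49330/119) = 20.36 rad/s.
Critical damping c_c = 2√(k_eq·m) = 2√(49330 × 119) = 4846 N·s/m, so ζ = c/c_c = 521/4846 = 0.1075.
ω_d = ω_n√(1 − ζ²) = 20.36 × √(1 − 0.0116) = 20.24 rad/s.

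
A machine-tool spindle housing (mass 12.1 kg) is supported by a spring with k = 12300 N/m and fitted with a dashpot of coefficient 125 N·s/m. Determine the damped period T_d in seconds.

ω_n = √(k/m) = √(12300/12.1) = 31.88 rad/s.
Critical damping c_c = 2√(k·m) = 2√(12300 × 12.1) = 771.6 N·s/m, so ζ = c/c_c = 125/771.6 = 0.1620.
ω_d = ω_n√(1 − ζ²) = 31.88 × √(1 − 0.0262) = 31.46 rad/s.
T_d = 2π/ω_d = 0.1997 s.

0.200 s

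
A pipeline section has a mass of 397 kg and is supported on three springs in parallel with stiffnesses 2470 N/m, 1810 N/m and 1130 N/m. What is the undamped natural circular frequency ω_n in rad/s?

Parallel springs add: k_eq = 2470 + 1810 + 1130 = 5410 N/m.
ω_n = √(k_eq/m) = √(5410/397) = √13.63 = 3.692 rad/s.

3.69 rad/s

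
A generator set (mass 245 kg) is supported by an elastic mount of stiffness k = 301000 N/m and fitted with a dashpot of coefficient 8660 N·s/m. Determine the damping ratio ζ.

ω_n = √(k/m) = √(301000/245) = 35.05 rad/s.
Critical damping c_c = 2√(k·m) = 2√(301000 × 245) = 17170 N·s/m, so ζ = c/c_c = 8660/17170 = 0.5042.

0.504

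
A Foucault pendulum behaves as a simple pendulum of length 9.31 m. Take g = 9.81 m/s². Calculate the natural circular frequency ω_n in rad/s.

1.03 rad/s

For a simple pendulum ω_n = √(g/L) = √(9.81/9.31) = √1.054 = 1.027 rad/s.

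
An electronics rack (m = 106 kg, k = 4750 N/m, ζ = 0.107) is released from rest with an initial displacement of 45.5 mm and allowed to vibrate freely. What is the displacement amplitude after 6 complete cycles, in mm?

0.787 mm

Logarithmic decrement δ = 2πζ/√(1 − ζ²) = 2π × 0.1070/√(1 − 0.0114) = 0.6762.
After n cycles, x_n/x₀ = e^(−nδ), so x_6 = 45.5 × e^(−6 × 0.6762) = 45.5 × 0.01730 = 0.7871 mm.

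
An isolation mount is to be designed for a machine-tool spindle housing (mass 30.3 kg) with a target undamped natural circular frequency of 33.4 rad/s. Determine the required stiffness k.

k = m·ω_n² = 30.3 × 33.40² = 30.3 × 1116 = 33800 N/m.

33800 N/m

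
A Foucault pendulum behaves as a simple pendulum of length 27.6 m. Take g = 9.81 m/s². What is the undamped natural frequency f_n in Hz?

0.0949 Hz

For a simple pendulum ω_n = √(g/L) = √(9.81/27.6) = √0.3554 = 0.5962 rad/s.
f_n = ω_n/(2π) = 0.5962/6.283 = 0.09489 Hz.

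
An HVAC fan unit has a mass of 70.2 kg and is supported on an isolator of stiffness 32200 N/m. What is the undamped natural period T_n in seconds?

0.293 s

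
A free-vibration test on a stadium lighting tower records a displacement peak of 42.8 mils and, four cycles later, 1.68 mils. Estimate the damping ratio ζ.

Logarithmic decrement δ = (1/n)·ln(x₀/x_n) = (1/4)·ln(42.8/1.68) = (1/4)·ln(25.48) = 0.8094.
ζ = δ/√(4π² + δ²) = 0.8094/√(39.48 + 0.655) = 0.8094/6.335 = 0.1278.

0.128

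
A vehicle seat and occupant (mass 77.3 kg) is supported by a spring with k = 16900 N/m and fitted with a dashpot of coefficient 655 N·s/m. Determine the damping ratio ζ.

ω_n = √(k/m) = √(16900/77.3) = 14.79 rad/s.
Critical damping c_c = 2√(k·m) = 2√(16900 × 77.3) = 2286 N·s/m, so ζ = c/c_c = 655/2286 = 0.2865.

0.287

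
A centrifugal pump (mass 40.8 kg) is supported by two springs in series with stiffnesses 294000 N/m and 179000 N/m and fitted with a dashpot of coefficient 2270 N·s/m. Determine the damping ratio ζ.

0.533

Series springs: 1/k_eq = 1/294000 + 1/179000 = 8.988×10^-6, so k_eq = 111300 N/m.
ω_n = √(k_eq/m) = √(111300/40.8) = 52.22 rad/s.
Critical damping c_c = 2√(k_eq·m) = 2√(111300 × 40.8) = 4261 N·s/m, so ζ = c/c_c = 2270/4261 = 0.5327.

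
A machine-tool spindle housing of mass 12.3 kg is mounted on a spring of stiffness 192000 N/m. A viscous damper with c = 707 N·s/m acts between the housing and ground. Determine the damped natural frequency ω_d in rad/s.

ω_n = √(k/m) = √(192000/12.3) = 124.9 rad/s.
Critical damping c_c = 2√(k·m) = 2√(192000 × 12.3) = 3073 N·s/m, so ζ = c/c_c = 707/3073 = 0.2300.
ω_d = ω_n√(1 − ζ²) = 124.9 × √(1 − 0.0529) = 121.6 rad/s.

122 rad/s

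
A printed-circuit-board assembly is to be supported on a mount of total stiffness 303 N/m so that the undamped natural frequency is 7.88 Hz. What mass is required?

0.124 kg

ω_n = 2πf_n = 2π × 7.88 = 49.51 rad/s.
m = k/ω_n² = 303/49.51² = 303/2451 = 0.1236 kg.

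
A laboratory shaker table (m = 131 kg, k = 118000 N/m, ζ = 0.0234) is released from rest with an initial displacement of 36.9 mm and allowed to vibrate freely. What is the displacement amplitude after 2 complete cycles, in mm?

27.5 mm

Logarithmic decrement δ = 2πζ/√(1 − ζ²) = 2π × 0.02340/√(1 − 0.000548) = 0.1471.
After n cycles, x_n/x₀ = e^(−nδ), so x_2 = 36.9 × e^(−2 × 0.1471) = 36.9 × 0.7452 = 27.50 mm.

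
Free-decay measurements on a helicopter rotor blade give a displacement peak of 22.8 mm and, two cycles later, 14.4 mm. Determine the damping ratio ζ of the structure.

Logarithmic decrement δ = (1/n)·ln(x₀/x_n) = (1/2)·ln(22.8/14.4) = (1/2)·ln(1.583) = 0.2298.
ζ = δ/√(4π² + δ²) = 0.2298/√(39.48 + 0.0528) = 0.2298/6.287 = 0.03654.

0.0365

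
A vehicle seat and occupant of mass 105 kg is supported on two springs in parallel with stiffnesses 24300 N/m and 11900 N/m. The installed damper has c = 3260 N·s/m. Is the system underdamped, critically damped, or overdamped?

underdamped

Parallel springs add: k_eq = 24300 + 11900 = 36200 N/m.
c_c = 2√(k_eq·m) = 3899 N·s/m; ζ = c/c_c = 3260/3899 = 0.836.
Since ζ < 1 the system is underdamped.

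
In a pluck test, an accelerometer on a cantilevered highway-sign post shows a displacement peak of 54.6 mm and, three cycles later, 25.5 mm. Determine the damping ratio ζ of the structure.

Logarithmic decrement δ = (1/n)·ln(x₀/x_n) = (1/3)·ln(54.6/25.5) = (1/3)·ln(2.141) = 0.2538.
ζ = δ/√(4π² + δ²) = 0.2538/√(39.48 + 0.0644) = 0.2538/6.288 = 0.04036.

0.0404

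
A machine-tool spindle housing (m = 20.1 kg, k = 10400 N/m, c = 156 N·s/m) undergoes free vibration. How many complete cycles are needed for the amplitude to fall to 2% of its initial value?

ζ = c/(2√(km)) = 156/(2√(10400 × 20.1)) = 156/914.4 = 0.1706.
Logarithmic decrement δ = 2πζ/√(1 − ζ²) = 2π × 0.1706/√(1 − 0.0291) = 1.088.
x_n/x₀ = e^(−nδ) ≤ 0.02; take ln: n ≥ ln(1/0.02)/δ = 3.912/1.088 = 3.596.
So 4 complete cycles are required.

4 cycles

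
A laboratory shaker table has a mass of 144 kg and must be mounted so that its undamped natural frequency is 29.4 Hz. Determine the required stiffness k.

4910000 N/m

ω_n = 2πf_n = 2π × 29.4 = 184.7 rad/s.
k = m·ω_n² = 144 × 184.7² = 144 × 34120 = 4914000 N/m.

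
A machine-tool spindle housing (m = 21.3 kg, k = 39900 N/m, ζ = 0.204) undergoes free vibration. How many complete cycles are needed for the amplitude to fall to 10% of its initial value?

2 cycles

Logarithmic decrement δ = 2πζ/√(1 − ζ²) = 2π × 0.2040/√(1 − 0.0416) = 1.309.
x_n/x₀ = e^(−nδ) ≤ 0.1; take ln: n ≥ ln(1/0.1)/δ = 2.303/1.309 = 1.759.
So 2 complete cycles are required.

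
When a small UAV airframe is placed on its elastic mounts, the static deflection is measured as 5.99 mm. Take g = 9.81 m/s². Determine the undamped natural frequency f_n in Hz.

ω_n = √(g/δ_st) = √(9.81/0.00599) = √1638 = 40.47 rad/s.
f_n = ω_n/(2π) = 40.47/6.283 = 6.441 Hz.

6.44 Hz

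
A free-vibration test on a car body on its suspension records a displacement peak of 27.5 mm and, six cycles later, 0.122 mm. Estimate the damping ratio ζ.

Logarithmic decrement δ = (1/n)·ln(x₀/x_n) = (1/6)·ln(27.5/0.122) = (1/6)·ln(225.4) = 0.9030.
ζ = δ/√(4π² + δ²) = 0.9030/√(39.48 + 0.815) = 0.9030/6.348 = 0.1423.

0.142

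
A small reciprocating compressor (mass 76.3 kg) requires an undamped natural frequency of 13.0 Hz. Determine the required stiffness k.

ω_n = 2πf_n = 2π × 13.0 = 81.68 rad/s.
k = m·ω_n² = 76.3 × 81.68² = 76.3 × 6672 = 509100 N/m.

509000 N/m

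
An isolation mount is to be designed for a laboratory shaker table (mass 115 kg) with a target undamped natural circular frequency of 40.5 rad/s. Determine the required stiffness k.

k = m·ω_n² = 115 × 40.50² = 115 × 1640 = 188600 N/m.

189000 N/m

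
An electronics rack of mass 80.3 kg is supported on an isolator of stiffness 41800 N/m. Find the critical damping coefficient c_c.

c_c = 2√(k·m) = 2√(41800 × 80.3) = 2 × 1832 = 3664 N·s/m.

3660 N·s/m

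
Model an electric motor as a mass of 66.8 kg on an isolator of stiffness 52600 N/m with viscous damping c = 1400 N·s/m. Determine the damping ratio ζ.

0.373

ω_n = √(k/m) = √(52600/66.8) = 28.06 rad/s.
Critical damping c_c = 2√(k·m) = 2√(52600 × 66.8) = 3749 N·s/m, so ζ = c/c_c = 1400/3749 = 0.3734.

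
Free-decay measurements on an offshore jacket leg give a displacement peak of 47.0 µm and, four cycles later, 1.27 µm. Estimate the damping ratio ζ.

0.142

Logarithmic decrement δ = (1/n)·ln(x₀/x_n) = (1/4)·ln(47.0/1.27) = (1/4)·ln(37.01) = 0.9028.
ζ = δ/√(4π² + δ²) = 0.9028/√(39.48 + 0.815) = 0.9028/6.348 = 0.1422.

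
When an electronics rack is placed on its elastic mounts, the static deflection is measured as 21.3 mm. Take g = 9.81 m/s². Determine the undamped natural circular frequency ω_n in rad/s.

21.5 rad/s

ω_n = √(g/δ_st) = √(9.81/0.0213) = √460.6 = 21.46 rad/s.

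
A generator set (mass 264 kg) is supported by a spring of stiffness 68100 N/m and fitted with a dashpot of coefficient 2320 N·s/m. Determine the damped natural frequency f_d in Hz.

2.46 Hz

ω_n = √(k/m) = √(68100/264) = 16.06 rad/s.
Critical damping c_c = 2√(k·m) = 2√(68100 × 264) = 8480 N·s/m, so ζ = c/c_c = 2320/8480 = 0.2736.
ω_d = ω_n√(1 − ζ²) = 16.06 × √(1 − 0.0748) = 15.45 rad/s.
f_d = ω_d/(2π) = 2.459 Hz.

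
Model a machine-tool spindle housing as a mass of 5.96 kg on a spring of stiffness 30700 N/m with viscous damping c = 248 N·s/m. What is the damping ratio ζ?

0.290

ω_n = √(k/m) = √(30700/5.96) = 71.77 rad/s.
Critical damping c_c = 2√(k·m) = 2√(30700 × 5.96) = 855.5 N·s/m, so ζ = c/c_c = 248/855.5 = 0.2899.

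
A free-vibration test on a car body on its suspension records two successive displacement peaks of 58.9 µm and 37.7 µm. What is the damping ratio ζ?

Logarithmic decrement δ = (1/n)·ln(x₀/x_n) = (1/1)·ln(58.9/37.7) = (1/1)·ln(1.562) = 0.4462.
ζ = δ/√(4π² + δ²) = 0.4462/√(39.48 + 0.199) = 0.4462/6.299 = 0.07083.

0.0708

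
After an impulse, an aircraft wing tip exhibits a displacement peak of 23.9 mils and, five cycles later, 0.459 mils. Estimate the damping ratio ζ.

0.125

Logarithmic decrement δ = (1/n)·ln(x₀/x_n) = (1/5)·ln(23.9/0.459) = (1/5)·ln(52.07) = 0.7905.
ζ = δ/√(4π² + δ²) = 0.7905/√(39.48 + 0.625) = 0.7905/6.333 = 0.1248.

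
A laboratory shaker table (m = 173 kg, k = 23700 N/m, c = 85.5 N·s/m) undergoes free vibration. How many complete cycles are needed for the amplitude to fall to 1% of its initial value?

35 cycles

ζ = c/(2√(km)) = 85.5/(2√(23700 × 173)) = 85.5/4050 = 0.02111.
Logarithmic decrement δ = 2πζ/√(1 − ζ²) = 2π × 0.02111/√(1 − 0.000446) = 0.1327.
x_n/x₀ = e^(−nδ) ≤ 0.01; take ln: n ≥ ln(1/0.01)/δ = 4.605/0.1327 = 34.71.
So 35 complete cycles are required.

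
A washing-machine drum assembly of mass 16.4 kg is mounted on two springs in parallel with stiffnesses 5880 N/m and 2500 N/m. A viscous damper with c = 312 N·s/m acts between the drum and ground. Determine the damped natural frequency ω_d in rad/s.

20.5 rad/s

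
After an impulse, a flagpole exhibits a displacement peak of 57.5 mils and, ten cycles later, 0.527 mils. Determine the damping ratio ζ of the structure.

Logarithmic decrement δ = (1/n)·ln(x₀/x_n) = (1/10)·ln(57.5/0.527) = (1/10)·ln(109.1) = 0.4692.
ζ = δ/√(4π² + δ²) = 0.4692/√(39.48 + 0.220) = 0.4692/6.301 = 0.07447.

0.0745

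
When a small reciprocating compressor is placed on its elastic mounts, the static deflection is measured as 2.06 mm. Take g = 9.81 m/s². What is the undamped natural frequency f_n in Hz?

11.0 Hz

ω_n = √(g/δ_st) = √(9.81/0.00206) = √4762 = 69.01 rad/s.
f_n = ω_n/(2π) = 69.01/6.283 = 10.98 Hz.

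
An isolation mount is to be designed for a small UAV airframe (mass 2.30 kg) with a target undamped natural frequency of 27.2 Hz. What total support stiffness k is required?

ω_n = 2πf_n = 2π × 27.2 = 170.9 rad/s.
k = m·ω_n² = 2.30 × 170.9² = 2.30 × 29210 = 67180 N/m.

67200 N/m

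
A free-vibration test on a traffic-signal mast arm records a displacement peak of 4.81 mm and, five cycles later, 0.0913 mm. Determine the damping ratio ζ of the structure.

0.125

Logarithmic decrement δ = (1/n)·ln(x₀/x_n) = (1/5)·ln(4.81/0.0913) = (1/5)·ln(52.68) = 0.7929.
ζ = δ/√(4π² + δ²) = 0.7929/√(39.48 + 0.629) = 0.7929/6.333 = 0.1252.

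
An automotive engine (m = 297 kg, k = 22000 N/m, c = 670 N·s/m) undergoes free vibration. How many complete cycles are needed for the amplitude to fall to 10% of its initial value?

ζ = c/(2√(km)) = 670/(2√(22000 × 297)) = 670/5112 = 0.1311.
Logarithmic decrement δ = 2πζ/√(1 − ζ²) = 2π × 0.1311/√(1 − 0.0172) = 0.8306.
x_n/x₀ = e^(−nδ) ≤ 0.1; take ln: n ≥ ln(1/0.1)/δ = 2.303/0.8306 = 2.772.
So 3 complete cycles are required.

3 cycles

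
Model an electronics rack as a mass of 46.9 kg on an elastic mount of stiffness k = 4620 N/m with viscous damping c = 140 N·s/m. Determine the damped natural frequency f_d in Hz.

ω_n = √(k/m) = √(4620/46.9) = 9.925 rad/s.
Critical damping c_c = 2√(k·m) = 2√(4620 × 46.9) = 931.0 N·s/m, so ζ = c/c_c = 140/931.0 = 0.1504.
ω_d = ω_n√(1 − ζ²) = 9.925 × √(1 − 0.0226) = 9.812 rad/s.
f_d = ω_d/(2π) = 1.562 Hz.

1.56 Hz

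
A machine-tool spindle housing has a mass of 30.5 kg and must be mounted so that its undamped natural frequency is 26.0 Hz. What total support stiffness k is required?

ω_n = 2πf_n = 2π × 26.0 = 163.4 rad/s.
k = m·ω_n² = 30.5 × 163.4² = 30.5 × 26690 = 814000 N/m.

814000 N/m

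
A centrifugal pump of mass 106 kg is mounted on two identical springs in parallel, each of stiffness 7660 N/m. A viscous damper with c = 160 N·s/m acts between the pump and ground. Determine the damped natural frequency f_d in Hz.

Parallel springs add: k_eq = 2 × 7660 = 15320 N/m.
ω_n = √(k_eq/m) = √(15320/106) = 12.02 rad/s.
Critical damping c_c = 2√(k_eq·m) = 2√(15320 × 106) = 2549 N·s/m, so ζ = c/c_c = 160/2549 = 0.06278.
ω_d = ω_n√(1 − ζ²) = 12.02 × √(1 − 0.00394) = 12.00 rad/s.
f_d = ω_d/(2π) = 1.910 Hz.

1.91 Hz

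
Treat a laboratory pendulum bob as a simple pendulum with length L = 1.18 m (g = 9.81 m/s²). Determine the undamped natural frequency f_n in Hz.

0.459 Hz

For a simple pendulum ω_n = √(g/L) = √(9.81/1.18) = √8.314 = 2.883 rad/s.
f_n = ω_n/(2π) = 2.883/6.283 = 0.4589 Hz.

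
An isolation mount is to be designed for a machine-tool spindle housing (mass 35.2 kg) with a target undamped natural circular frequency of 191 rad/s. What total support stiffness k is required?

1280000 N/m

k = m·ω_n² = 35.2 × 191.0² = 35.2 × 36480 = 1284000 N/m.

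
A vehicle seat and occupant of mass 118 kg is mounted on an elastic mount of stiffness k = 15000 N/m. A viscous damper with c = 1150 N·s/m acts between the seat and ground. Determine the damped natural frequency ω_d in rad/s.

10.2 rad/s

ω_n = √(k/m) = √(15000/118) = 11.27 rad/s.
Critical damping c_c = 2√(k·m) = 2√(15000 × 118) = 2661 N·s/m, so ζ = c/c_c = 1150/2661 = 0.4322.
ω_d = ω_n√(1 − ζ²) = 11.27 × √(1 − 0.187) = 10.17 rad/s.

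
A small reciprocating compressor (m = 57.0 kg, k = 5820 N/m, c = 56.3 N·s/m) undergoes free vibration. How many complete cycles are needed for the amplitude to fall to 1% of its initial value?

ζ = c/(2√(km)) = 56.3/(2√(5820 × 57.0)) = 56.3/1152 = 0.04887.
Logarithmic decrement δ = 2πζ/√(1 − ζ²) = 2π × 0.04887/√(1 − 0.00239) = 0.3075.
x_n/x₀ = e^(−nδ) ≤ 0.01; take ln: n ≥ ln(1/0.01)/δ = 4.605/0.3075 = 14.98.
So 15 complete cycles are required.

15 cycles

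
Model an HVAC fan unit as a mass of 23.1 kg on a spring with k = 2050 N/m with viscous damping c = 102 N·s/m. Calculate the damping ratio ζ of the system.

ω_n = √(k/m) = √(2050/23.1) = 9.420 rad/s.
Critical damping c_c = 2√(k·m) = 2√(2050 × 23.1) = 435.2 N·s/m, so ζ = c/c_c = 102/435.2 = 0.2344.

0.234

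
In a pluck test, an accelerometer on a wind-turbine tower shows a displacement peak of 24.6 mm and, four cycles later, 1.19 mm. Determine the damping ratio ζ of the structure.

Logarithmic decrement δ = (1/n)·ln(x₀/x_n) = (1/4)·ln(24.6/1.19) = (1/4)·ln(20.67) = 0.7572.
ζ = δ/√(4π² + δ²) = 0.7572/√(39.48 + 0.573) = 0.7572/6.329 = 0.1196.

0.120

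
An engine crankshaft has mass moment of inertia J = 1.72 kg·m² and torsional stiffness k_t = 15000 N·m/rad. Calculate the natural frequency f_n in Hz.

14.9 Hz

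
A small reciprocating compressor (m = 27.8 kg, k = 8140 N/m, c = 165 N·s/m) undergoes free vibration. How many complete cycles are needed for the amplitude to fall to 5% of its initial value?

3 cycles

ζ = c/(2√(km)) = 165/(2√(8140 × 27.8)) = 165/951.4 = 0.1734.
Logarithmic decrement δ = 2πζ/√(1 − ζ²) = 2π × 0.1734/√(1 − 0.0301) = 1.106.
x_n/x₀ = e^(−nδ) ≤ 0.05; take ln: n ≥ ln(1/0.05)/δ = 2.996/1.106 = 2.708.
So 3 complete cycles are required.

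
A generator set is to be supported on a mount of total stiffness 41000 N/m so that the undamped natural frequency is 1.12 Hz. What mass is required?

828 kg

ω_n = 2πf_n = 2π × 1.12 = 7.037 rad/s.
m = k/ω_n² = 41000/7.037² = 41000/49.52 = 827.9 kg.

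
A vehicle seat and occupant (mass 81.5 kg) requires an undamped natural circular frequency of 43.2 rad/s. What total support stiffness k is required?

152000 N/m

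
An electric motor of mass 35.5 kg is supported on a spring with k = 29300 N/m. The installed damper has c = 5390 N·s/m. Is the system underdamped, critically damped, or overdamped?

c_c = 2√(k·m) = 2040 N·s/m; ζ = c/c_c = 5390/2040 = 2.64.
Since ζ > 1 the system is overdamped.

overdamped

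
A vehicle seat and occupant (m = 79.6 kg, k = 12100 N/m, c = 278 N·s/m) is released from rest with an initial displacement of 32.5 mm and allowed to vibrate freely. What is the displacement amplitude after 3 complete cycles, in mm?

ζ = c/(2√(km)) = 278/(2√(12100 × 79.6)) = 278/1963 = 0.1416.
Logarithmic decrement δ = 2πζ/√(1 − ζ²) = 2π × 0.1416/√(1 − 0.0201) = 0.8990.
After n cycles, x_n/x₀ = e^(−nδ), so x_3 = 32.5 × e^(−3 × 0.8990) = 32.5 × 0.06741 = 2.191 mm.

2.19 mm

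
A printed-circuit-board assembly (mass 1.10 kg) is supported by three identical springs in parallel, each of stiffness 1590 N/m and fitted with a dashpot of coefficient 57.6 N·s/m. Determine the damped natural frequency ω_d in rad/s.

60.4 rad/s

Parallel springs add: k_eq = 3 × 1590 = 4770 N/m.
ω_n = √(k_eq/m) = √(4770/1.10) = 65.85 rad/s.
Critical damping c_c = 2√(k_eq·m) = 2√(4770 × 1.10) = 144.9 N·s/m, so ζ = c/c_c = 57.6/144.9 = 0.3976.
ω_d = ω_n√(1 − ζ²) = 65.85 × √(1 − 0.158) = 60.42 rad/s.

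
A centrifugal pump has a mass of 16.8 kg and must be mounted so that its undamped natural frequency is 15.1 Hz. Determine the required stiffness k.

151000 N/m

ω_n = 2πf_n = 2π × 15.1 = 94.88 rad/s.
k = m·ω_n² = 16.8 × 94.88² = 16.8 × 9001 = 151200 N/m.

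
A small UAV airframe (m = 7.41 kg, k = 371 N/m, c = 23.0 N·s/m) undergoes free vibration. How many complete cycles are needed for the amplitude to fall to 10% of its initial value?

2 cycles

ζ = c/(2√(km)) = 23.0/(2√(371 × 7.41)) = 23.0/104.9 = 0.2193.
Logarithmic decrement δ = 2πζ/√(1 − ζ²) = 2π × 0.2193/√(1 − 0.0481) = 1.412.
x_n/x₀ = e^(−nδ) ≤ 0.1; take ln: n ≥ ln(1/0.1)/δ = 2.303/1.412 = 1.630.
So 2 complete cycles are required.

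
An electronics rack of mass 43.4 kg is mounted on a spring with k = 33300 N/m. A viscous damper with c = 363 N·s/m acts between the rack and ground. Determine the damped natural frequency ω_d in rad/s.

27.4 rad/s

ω_n = √(k/m) = √(33300/43.4) = 27.70 rad/s.
Critical damping c_c = 2√(k·m) = 2√(33300 × 43.4) = 2404 N·s/m, so ζ = c/c_c = 363/2404 = 0.1510.
ω_d = ω_n√(1 − ζ²) = 27.70 × √(1 − 0.0228) = 27.38 rad/s.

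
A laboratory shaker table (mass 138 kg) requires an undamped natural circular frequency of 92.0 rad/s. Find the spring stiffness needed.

k = m·ω_n² = 138 × 92.00² = 138 × 8464 = 1168000 N/m.

1170000 N/m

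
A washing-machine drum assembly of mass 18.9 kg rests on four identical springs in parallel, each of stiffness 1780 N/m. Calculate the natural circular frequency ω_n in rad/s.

Parallel springs add: k_eq = 4 × 1780 = 7120 N/m.
ω_n = √(k_eq/m) = √(7120/18.9) = √376.7 = 19.41 rad/s.

19.4 rad/s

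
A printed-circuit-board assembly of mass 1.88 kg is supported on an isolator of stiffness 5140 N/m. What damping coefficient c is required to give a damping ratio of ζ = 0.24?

47.2 N·s/m

c_c = 2√(k·m) = 2√(5140 × 1.88) = 196.6 N·s/m.
c = ζ·c_c = 0.24 × 196.6 = 47.18 N·s/m.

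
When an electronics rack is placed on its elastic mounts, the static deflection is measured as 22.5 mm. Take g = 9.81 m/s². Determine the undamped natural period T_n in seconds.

ω_n = √(g/δ_st) = √(9.81/0.0225) = √436.0 = 20.88 rad/s.
T_n = 2π/ω_n = 6.283/20.88 = 0.3009 s.

0.301 s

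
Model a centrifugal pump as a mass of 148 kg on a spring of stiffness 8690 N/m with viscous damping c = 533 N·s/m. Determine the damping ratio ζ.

0.235

ω_n = √(k/m) = √(8690/148) = 7.663 rad/s.
Critical damping c_c = 2√(k·m) = 2√(8690 × 148) = 2268 N·s/m, so ζ = c/c_c = 533/2268 = 0.2350.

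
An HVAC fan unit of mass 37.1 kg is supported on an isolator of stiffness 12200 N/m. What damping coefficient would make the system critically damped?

1350 N·s/m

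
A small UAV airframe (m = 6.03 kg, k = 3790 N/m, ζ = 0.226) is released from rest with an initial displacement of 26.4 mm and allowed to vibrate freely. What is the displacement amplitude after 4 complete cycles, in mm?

0.0775 mm

Logarithmic decrement δ = 2πζ/√(1 − ζ²) = 2π × 0.2260/√(1 − 0.0511) = 1.458.
After n cycles, x_n/x₀ = e^(−nδ), so x_4 = 26.4 × e^(−4 × 1.458) = 26.4 × 0.002936 = 0.07750 mm.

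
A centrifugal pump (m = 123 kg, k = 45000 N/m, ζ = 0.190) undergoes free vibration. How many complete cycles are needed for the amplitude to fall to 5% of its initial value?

3 cycles

Logarithmic decrement δ = 2πζ/√(1 − ζ²) = 2π × 0.1900/√(1 − 0.0361) = 1.216.
x_n/x₀ = e^(−nδ) ≤ 0.05; take ln: n ≥ ln(1/0.05)/δ = 2.996/1.216 = 2.464.
So 3 complete cycles are required.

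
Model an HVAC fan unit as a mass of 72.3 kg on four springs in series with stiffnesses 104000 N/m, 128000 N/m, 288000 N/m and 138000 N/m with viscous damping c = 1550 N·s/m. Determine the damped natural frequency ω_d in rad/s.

19.4 rad/s

Series springs: 1/k_eq = 1/104000 + 1/128000 + 1/288000 + 1/138000 = 2.815×10^-5, so k_eq = 35530 N/m.
ω_n = √(k_eq/m) = √(35530/72.3) = 22.17 rad/s.
Critical damping c_c = 2√(k_eq·m) = 2√(35530 × 72.3) = 3205 N·s/m, so ζ = c/c_c = 1550/3205 = 0.4836.
ω_d = ω_n√(1 − ζ²) = 22.17 × √(1 − 0.234) = 19.40 rad/s.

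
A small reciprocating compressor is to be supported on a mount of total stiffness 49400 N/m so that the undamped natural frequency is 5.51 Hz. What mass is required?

ω_n = 2πf_n = 2π × 5.51 = 34.62 rad/s.
m = k/ω_n² = 49400/34.62² = 49400/1199 = 41.22 kg.

41.2 kg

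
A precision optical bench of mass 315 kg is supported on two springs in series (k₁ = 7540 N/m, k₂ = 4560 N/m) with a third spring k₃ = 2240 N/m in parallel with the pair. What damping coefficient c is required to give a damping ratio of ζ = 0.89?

Series pair: k_s = k₁k₂/(k₁+k₂) = (7540)(4560)/(7540 + 4560) = 2842 N/m. In parallel with k₃: k_eq = 2842 + 2240 = 5082 N/m.
c_c = 2√(k_eq·m) = 2√(5082 × 315) = 2530 N·s/m.
c = ζ·c_c = 0.89 × 2530 = 2252 N·s/m.

2250 N·s/m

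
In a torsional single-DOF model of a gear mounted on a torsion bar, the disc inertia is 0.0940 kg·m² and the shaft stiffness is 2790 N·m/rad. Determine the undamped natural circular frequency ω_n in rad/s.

172 rad/s

ω_n = √(k_t/J) = √(2790/0.0940) = √29680 = 172.3 rad/s.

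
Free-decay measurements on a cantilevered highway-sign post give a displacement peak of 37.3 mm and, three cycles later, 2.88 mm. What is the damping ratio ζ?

0.135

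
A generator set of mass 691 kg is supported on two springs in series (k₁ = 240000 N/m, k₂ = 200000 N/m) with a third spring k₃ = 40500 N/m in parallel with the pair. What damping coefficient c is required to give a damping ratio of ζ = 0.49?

9960 N·s/m

Series pair: k_s = k₁k₂/(k₁+k₂) = (240000)(200000)/(240000 + 200000) = 109100 N/m. In parallel with k₃: k_eq = 109100 + 40500 = 149600 N/m.
c_c = 2√(k_eq·m) = 2√(149600 × 691) = 20330 N·s/m.
c = ζ·c_c = 0.49 × 20330 = 9964 N·s/m.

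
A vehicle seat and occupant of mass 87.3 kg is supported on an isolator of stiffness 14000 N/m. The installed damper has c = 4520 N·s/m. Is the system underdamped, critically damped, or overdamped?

overdamped

c_c = 2√(k·m) = 2211 N·s/m; ζ = c/c_c = 4520/2211 = 2.04.
Since ζ > 1 the system is overdamped.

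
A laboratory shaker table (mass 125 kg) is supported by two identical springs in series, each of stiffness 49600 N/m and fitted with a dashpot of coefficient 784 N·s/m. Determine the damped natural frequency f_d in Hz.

Series springs: 1/k_eq = 2/49600, so k_eq = 49600/2 = 24800 N/m.
ω_n = √(k_eq/m) = √(24800/125) = 14.09 rad/s.
Critical damping c_c = 2√(k_eq·m) = 2√(24800 × 125) = 3521 N·s/m, so ζ = c/c_c = 784/3521 = 0.2226.
ω_d = ω_n√(1 − ζ²) = 14.09 × √(1 − 0.0496) = 13.73 rad/s.
f_d = ω_d/(2π) = 2.186 Hz.

2.19 Hz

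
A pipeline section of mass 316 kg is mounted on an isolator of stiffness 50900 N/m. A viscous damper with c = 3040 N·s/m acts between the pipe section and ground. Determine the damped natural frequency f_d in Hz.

1.87 Hz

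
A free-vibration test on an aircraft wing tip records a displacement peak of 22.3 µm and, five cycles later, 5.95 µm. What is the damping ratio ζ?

0.0420

Logarithmic decrement δ = (1/n)·ln(x₀/x_n) = (1/5)·ln(22.3/5.95) = (1/5)·ln(3.748) = 0.2642.
ζ = δ/√(4π² + δ²) = 0.2642/√(39.48 + 0.0698) = 0.2642/6.289 = 0.04202.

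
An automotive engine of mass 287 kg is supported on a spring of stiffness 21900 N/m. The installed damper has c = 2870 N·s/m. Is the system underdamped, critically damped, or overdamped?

c_c = 2√(k·m) = 5014 N·s/m; ζ = c/c_c = 2870/5014 = 0.572.
Since ζ < 1 the system is underdamped.

underdamped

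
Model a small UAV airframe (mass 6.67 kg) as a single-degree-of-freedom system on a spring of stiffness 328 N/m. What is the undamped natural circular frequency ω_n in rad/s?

ω_n = √(k/m) = √(328.0/6.67) = √49.18 = 7.013 rad/s.

7.01 rad/s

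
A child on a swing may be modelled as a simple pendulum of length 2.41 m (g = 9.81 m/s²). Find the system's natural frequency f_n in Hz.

0.321 Hz

For a simple pendulum ω_n = √(g/L) = √(9.81/2.41) = √4.071 = 2.018 rad/s.
f_n = ω_n/(2π) = 2.018/6.283 = 0.3211 Hz.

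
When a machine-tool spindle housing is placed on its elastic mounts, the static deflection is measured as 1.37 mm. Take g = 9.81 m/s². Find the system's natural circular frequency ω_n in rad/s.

84.6 rad/s

ω_n = √(g/δ_st) = √(9.81/0.00137) = √7161 = 84.62 rad/s.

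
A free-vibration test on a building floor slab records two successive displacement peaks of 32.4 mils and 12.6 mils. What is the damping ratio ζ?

Logarithmic decrement δ = (1/n)·ln(x₀/x_n) = (1/1)·ln(32.4/12.6) = (1/1)·ln(2.571) = 0.9445.
ζ = δ/√(4π² + δ²) = 0.9445/√(39.48 + 0.892) = 0.9445/6.354 = 0.1486.

0.149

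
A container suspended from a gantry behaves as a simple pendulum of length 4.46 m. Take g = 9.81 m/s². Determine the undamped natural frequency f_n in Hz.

0.236 Hz

For a simple pendulum ω_n = √(g/L) = √(9.81/4.46) = √2.200 = 1.483 rad/s.
f_n = ω_n/(2π) = 1.483/6.283 = 0.2360 Hz.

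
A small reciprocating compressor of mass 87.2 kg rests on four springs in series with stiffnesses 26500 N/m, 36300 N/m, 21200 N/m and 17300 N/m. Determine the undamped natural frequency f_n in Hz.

1.31 Hz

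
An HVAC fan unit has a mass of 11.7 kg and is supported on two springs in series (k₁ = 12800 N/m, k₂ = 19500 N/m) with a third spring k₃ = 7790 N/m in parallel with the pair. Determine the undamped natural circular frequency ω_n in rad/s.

Series pair: k_s = k₁k₂/(k₁+k₂) = (12800)(19500)/(12800 + 19500) = 7728 N/m. In parallel with k₃: k_eq = 7728 + 7790 = 15520 N/m.
ω_n = √(k_eq/m) = √(15520/11.7) = √1326 = 36.42 rad/s.

36.4 rad/s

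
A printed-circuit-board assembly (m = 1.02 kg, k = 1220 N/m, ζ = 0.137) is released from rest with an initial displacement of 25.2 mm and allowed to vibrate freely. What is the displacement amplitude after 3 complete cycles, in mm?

1.86 mm

Logarithmic decrement δ = 2πζ/√(1 − ζ²) = 2π × 0.1370/√(1 − 0.0188) = 0.8690.
After n cycles, x_n/x₀ = e^(−nδ), so x_3 = 25.2 × e^(−3 × 0.8690) = 25.2 × 0.07376 = 1.859 mm.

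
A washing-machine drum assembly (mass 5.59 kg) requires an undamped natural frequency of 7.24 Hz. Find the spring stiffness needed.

11600 N/m

ω_n = 2πf_n = 2π × 7.24 = 45.49 rad/s.
k = m·ω_n² = 5.59 × 45.49² = 5.59 × 2069 = 11570 N/m.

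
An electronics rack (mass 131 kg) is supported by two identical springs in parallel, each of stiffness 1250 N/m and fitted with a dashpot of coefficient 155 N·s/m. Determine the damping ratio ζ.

Parallel springs add: k_eq = 2 × 1250 = 2500 N/m.
ω_n = √(k_eq/m) = √(2500/131) = 4.369 rad/s.
Critical damping c_c = 2√(k_eq·m) = 2√(2500 × 131) = 1145 N·s/m, so ζ = c/c_c = 155/1145 = 0.1354.

0.135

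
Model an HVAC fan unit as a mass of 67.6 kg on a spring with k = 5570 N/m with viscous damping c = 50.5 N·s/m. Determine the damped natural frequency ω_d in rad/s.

9.07 rad/s

ω_n = √(k/m) = √(5570/67.6) = 9.077 rad/s.
Critical damping c_c = 2√(k·m) = 2√(5570 × 67.6) = 1227 N·s/m, so ζ = c/c_c = 50.5/1227 = 0.04115.
ω_d = ω_n√(1 − ζ²) = 9.077 × √(1 − 0.00169) = 9.070 rad/s.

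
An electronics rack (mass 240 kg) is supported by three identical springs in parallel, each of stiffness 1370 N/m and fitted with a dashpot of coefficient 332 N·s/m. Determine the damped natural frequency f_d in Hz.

0.649 Hz

Parallel springs add: k_eq = 3 × 1370 = 4110 N/m.
ω_n = √(k_eq/m) = √(4110/240) = 4.138 rad/s.
Critical damping c_c = 2√(k_eq·m) = 2√(4110 × 240) = 1986 N·s/m, so ζ = c/c_c = 332/1986 = 0.1671.
ω_d = ω_n√(1 − ζ²) = 4.138 × √(1 − 0.0279) = 4.080 rad/s.
f_d = ω_d/(2π) = 0.6494 Hz.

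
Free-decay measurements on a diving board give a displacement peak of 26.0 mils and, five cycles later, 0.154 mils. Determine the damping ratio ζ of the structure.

0.161

Logarithmic decrement δ = (1/n)·ln(x₀/x_n) = (1/5)·ln(26.0/0.154) = (1/5)·ln(168.8) = 1.026.
ζ = δ/√(4π² + δ²) = 1.026/√(39.48 + 1.05) = 1.026/6.366 = 0.1611.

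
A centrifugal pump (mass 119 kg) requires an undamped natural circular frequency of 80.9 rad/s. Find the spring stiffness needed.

779000 N/m

k = m·ω_n² = 119 × 80.90² = 119 × 6545 = 778800 N/m.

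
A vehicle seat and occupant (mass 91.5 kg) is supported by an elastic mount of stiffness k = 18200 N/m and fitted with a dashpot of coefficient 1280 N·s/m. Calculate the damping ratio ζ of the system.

0.496

ω_n = √(k/m) = √(18200/91.5) = 14.10 rad/s.
Critical damping c_c = 2√(k·m) = 2√(18200 × 91.5) = 2581 N·s/m, so ζ = c/c_c = 1280/2581 = 0.4959.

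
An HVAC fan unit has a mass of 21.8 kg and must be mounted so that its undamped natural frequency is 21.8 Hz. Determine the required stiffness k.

409000 N/m

ω_n = 2πf_n = 2π × 21.8 = 137.0 rad/s.
k = m·ω_n² = 21.8 × 137.0² = 21.8 × 18760 = 409000 N/m.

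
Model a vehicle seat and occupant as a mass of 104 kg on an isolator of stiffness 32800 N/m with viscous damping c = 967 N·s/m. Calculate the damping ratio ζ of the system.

ω_n = √(k/m) = √(32800/104) = 17.76 rad/s.
Critical damping c_c = 2√(k·m) = 2√(32800 × 104) = 3694 N·s/m, so ζ = c/c_c = 967/3694 = 0.2618.

0.262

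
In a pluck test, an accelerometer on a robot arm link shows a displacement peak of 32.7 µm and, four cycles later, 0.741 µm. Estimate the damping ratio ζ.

Logarithmic decrement δ = (1/n)·ln(x₀/x_n) = (1/4)·ln(32.7/0.741) = (1/4)·ln(44.13) = 0.9468.
ζ = δ/√(4π² + δ²) = 0.9468/√(39.48 + 0.896) = 0.9468/6.354 = 0.1490.

0.149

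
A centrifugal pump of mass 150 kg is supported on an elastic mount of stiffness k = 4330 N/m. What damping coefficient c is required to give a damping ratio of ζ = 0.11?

c_c = 2√(k·m) = 2√(4330 × 150) = 1612 N·s/m.
c = ζ·c_c = 0.11 × 1612 = 177.3 N·s/m.

177 N·s/m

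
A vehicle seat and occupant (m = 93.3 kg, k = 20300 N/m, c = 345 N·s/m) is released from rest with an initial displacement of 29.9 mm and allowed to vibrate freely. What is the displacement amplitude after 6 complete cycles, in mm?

ζ = c/(2√(km)) = 345/(2√(20300 × 93.3)) = 345/2752 = 0.1253.
Logarithmic decrement δ = 2πζ/√(1 − ζ²) = 2π × 0.1253/√(1 − 0.0157) = 0.7938.
After n cycles, x_n/x₀ = e^(−nδ), so x_6 = 29.9 × e^(−6 × 0.7938) = 29.9 × 0.008541 = 0.2554 mm.

0.255 mm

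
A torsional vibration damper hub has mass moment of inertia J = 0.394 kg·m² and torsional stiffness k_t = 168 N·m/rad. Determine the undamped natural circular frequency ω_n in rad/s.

20.6 rad/s

ω_n = √(k_t/J) = √(168/0.394) = √426.4 = 20.65 rad/s.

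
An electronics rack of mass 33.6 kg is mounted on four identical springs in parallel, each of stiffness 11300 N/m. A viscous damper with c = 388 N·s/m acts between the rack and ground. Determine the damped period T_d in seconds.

0.173 s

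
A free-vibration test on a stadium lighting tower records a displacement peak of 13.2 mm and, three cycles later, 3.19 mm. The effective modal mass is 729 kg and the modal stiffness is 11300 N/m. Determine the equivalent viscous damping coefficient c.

431 N·s/m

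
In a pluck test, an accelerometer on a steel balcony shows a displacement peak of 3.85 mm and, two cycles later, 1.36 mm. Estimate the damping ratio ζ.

Logarithmic decrement δ = (1/n)·ln(x₀/x_n) = (1/2)·ln(3.85/1.36) = (1/2)·ln(2.831) = 0.5203.
ζ = δ/√(4π² + δ²) = 0.5203/√(39.48 + 0.271) = 0.5203/6.305 = 0.08252.

0.0825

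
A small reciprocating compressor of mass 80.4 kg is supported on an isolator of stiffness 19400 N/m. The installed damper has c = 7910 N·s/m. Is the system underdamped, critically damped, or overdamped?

overdamped

c_c = 2√(k·m) = 2498 N·s/m; ζ = c/c_c = 7910/2498 = 3.17.
Since ζ > 1 the system is overdamped.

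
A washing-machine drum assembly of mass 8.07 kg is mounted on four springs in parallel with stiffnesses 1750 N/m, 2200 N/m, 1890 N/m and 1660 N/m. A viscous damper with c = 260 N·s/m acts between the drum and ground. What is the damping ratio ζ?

0.528

Parallel springs add: k_eq = 1750 + 2200 + 1890 + 1660 = 7500 N/m.
ω_n = √(k_eq/m) = √(7500/8.07) = 30.49 rad/s.
Critical damping c_c = 2√(k_eq·m) = 2√(7500 × 8.07) = 492.0 N·s/m, so ζ = c/c_c = 260/492.0 = 0.5284.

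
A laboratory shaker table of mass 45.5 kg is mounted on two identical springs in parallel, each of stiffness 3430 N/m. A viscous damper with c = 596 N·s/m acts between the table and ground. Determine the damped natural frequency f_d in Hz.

Parallel springs add: k_eq = 2 × 3430 = 6860 N/m.
ω_n = √(k_eq/m) = √(6860/45.5) = 12.28 rad/s.
Critical damping c_c = 2√(k_eq·m) = 2√(6860 × 45.5) = 1117 N·s/m, so ζ = c/c_c = 596/1117 = 0.5334.
ω_d = ω_n√(1 − ζ²) = 12.28 × √(1 − 0.285) = 10.39 rad/s.
f_d = ω_d/(2π) = 1.653 Hz.

1.65 Hz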